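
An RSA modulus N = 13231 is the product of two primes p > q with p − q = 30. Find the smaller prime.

Since p = q + 30, we have 13231 = q(q + 30), so q² + 30q − 13231 = 0.
Discriminant: 30² + 4·13231 = 900 + 52924 = 53824; √53824 = 232.
q = (−30 + 232)/2 = 101, and p = q + 30 = 131.
Check: 101 · 131 = 13231.

101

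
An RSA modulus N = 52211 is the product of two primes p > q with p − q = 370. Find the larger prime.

Since p = q + 370, we have 52211 = q(q + 370), so q² + 370q − 52211 = 0.
Discriminant: 370² + 4·52211 = 136900 + 208844 = 345744; √345744 = 588.
q = (−370 + 588)/2 = 109, and p = q + 370 = 479.
Check: 109 · 479 = 52211.

479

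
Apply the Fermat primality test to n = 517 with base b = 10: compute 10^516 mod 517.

10^1 ≡ 10 (mod 517)
10^2 ≡ 10^2 = 100 ≡ 100 (mod 517)
10^4 ≡ 100^2 = 10000 ≡ 177 (mod 517)
10^8 ≡ 177^2 = 31329 ≡ 309 (mod 517)
10^16 ≡ 309^2 = 95481 ≡ 353 (mod 517)
10^32 ≡ 353^2 = 124609 ≡ 12 (mod 517)
10^64 ≡ 12^2 = 144 ≡ 144 (mod 517)
10^128 ≡ 144^2 = 20736 ≡ 56 (mod 517)
10^256 ≡ 56^2 = 3136 ≡ 34 (mod 517)
10^512 ≡ 34^2 = 1156 ≡ 122 (mod 517)
516 = 512 + 4 in binary powers of 2.
So 10^516 ≡ 122 · 177 ≡ 397 (mod 517).
Since 397 ≠ 1, base 10 is a Fermat witness: 517 is composite.

397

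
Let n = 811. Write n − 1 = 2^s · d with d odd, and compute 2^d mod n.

810

811 − 1 = 810 = 2^1 · 405, so d = 405.
2^1 ≡ 2 (mod 811)
2^2 ≡ 2^2 = 4 ≡ 4 (mod 811)
2^4 ≡ 4^2 = 16 ≡ 16 (mod 811)
2^8 ≡ 16^2 = 256 ≡ 256 (mod 811)
2^16 ≡ 256^2 = 65536 ≡ 656 (mod 811)
2^32 ≡ 656^2 = 430336 ≡ 506 (mod 811)
2^64 ≡ 506^2 = 256036 ≡ 571 (mod 811)
2^128 ≡ 571^2 = 326041 ≡ 19 (mod 811)
2^256 ≡ 19^2 = 361 ≡ 361 (mod 811)
405 = 256 + 128 + 16 + 4 + 1 in binary powers of 2.
So 2^405 ≡ 361 · 19 · 656 · 16 · 2 ≡ 810 (mod 811).
Since 2^d ≡ 810 (mod 811), base 2 does not prove 811 composite.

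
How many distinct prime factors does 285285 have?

6

285285 = 3 · 95095
95095 = 5 · 19019
19019 = 7 · 2717
2717 = 11 · 247
247 = 13 · 19
285285 = 3 · 5 · 7 · 11 · 13 · 19, which has 6 distinct prime factors.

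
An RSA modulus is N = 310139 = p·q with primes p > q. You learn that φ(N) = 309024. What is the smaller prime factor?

φ(n) = (p−1)(q−1) = n − (p+q) + 1, so p + q = 310139 − 309024 + 1 = 1116.
p and q are the roots of t² − 1116t + 310139 = 0.
Discriminant: 1116² − 4·310139 = 1245456 − 1240556 = 4900; √4900 = 70.
q = (1116 − 70)/2 = 523, p = (1116 + 70)/2 = 593.
Check: 523 · 593 = 310139.

523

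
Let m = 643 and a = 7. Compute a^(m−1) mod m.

1

7^1 ≡ 7 (mod 643)
7^2 ≡ 7^2 = 49 ≡ 49 (mod 643)
7^4 ≡ 49^2 = 2401 ≡ 472 (mod 643)
7^8 ≡ 472^2 = 222784 ≡ 306 (mod 643)
7^16 ≡ 306^2 = 93636 ≡ 401 (mod 643)
7^32 ≡ 401^2 = 160801 ≡ 51 (mod 643)
7^64 ≡ 51^2 = 2601 ≡ 29 (mod 643)
7^128 ≡ 29^2 = 841 ≡ 198 (mod 643)
7^256 ≡ 198^2 = 39204 ≡ 624 (mod 643)
7^512 ≡ 624^2 = 389376 ≡ 361 (mod 643)
642 = 512 + 128 + 2 in binary powers of 2.
So 7^642 ≡ 361 · 198 · 49 ≡ 1 (mod 643).
Since the result is 1, base 7 gives no evidence that 643 is composite.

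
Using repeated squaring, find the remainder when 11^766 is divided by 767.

257

11^1 ≡ 11 (mod 767)
11^2 ≡ 11^2 = 121 ≡ 121 (mod 767)
11^4 ≡ 121^2 = 14641 ≡ 68 (mod 767)
11^8 ≡ 68^2 = 4624 ≡ 22 (mod 767)
11^16 ≡ 22^2 = 484 ≡ 484 (mod 767)
11^32 ≡ 484^2 = 234256 ≡ 321 (mod 767)
11^64 ≡ 321^2 = 103041 ≡ 263 (mod 767)
11^128 ≡ 263^2 = 69169 ≡ 139 (mod 767)
11^256 ≡ 139^2 = 19321 ≡ 146 (mod 767)
11^512 ≡ 146^2 = 21316 ≡ 607 (mod 767)
766 = 512 + 128 + 64 + 32 + 16 + 8 + 4 + 2 in binary powers of 2.
So 11^766 ≡ 607 · 139 · 263 · 321 · 484 · 22 · 68 · 121 ≡ 257 (mod 767).
Since 257 ≠ 1, base 11 is a Fermat witness: 767 is composite.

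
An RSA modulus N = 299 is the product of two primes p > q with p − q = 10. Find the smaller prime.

13

Since p = q + 10, we have 299 = q(q + 10), so q² + 10q − 299 = 0.
Discriminant: 10² + 4·299 = 100 + 1196 = 1296; √1296 = 36.
q = (−10 + 36)/2 = 13, and p = q + 10 = 23.
Check: 13 · 23 = 299.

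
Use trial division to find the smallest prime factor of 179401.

17

179401 is odd.
Digit sum 22, not divisible by 3.
Ends in 1: not divisible by 5.
7: 179401 = 7·25628 + 5
11: 179401 = 11·16309 + 2
13: 179401 = 13·13800 + 1
17: 179401 = 17·10553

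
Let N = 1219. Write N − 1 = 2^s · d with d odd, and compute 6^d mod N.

767

1219 − 1 = 1218 = 2^1 · 609, so d = 609.
6^1 ≡ 6 (mod 1219)
6^2 ≡ 6^2 = 36 ≡ 36 (mod 1219)
6^4 ≡ 36^2 = 1296 ≡ 77 (mod 1219)
6^8 ≡ 77^2 = 5929 ≡ 1053 (mod 1219)
6^16 ≡ 1053^2 = 1108809 ≡ 738 (mod 1219)
6^32 ≡ 738^2 = 544644 ≡ 970 (mod 1219)
6^64 ≡ 970^2 = 940900 ≡ 1051 (mod 1219)
6^128 ≡ 1051^2 = 1104601 ≡ 187 (mod 1219)
6^256 ≡ 187^2 = 34969 ≡ 837 (mod 1219)
6^512 ≡ 837^2 = 700569 ≡ 863 (mod 1219)
609 = 512 + 64 + 32 + 1 in binary powers of 2.
So 6^609 ≡ 863 · 1051 · 970 · 6 ≡ 767 (mod 1219).
Squaring chain: 767; never reaches −1, so base 6 is a Miller–Rabin witness that 1219 is composite.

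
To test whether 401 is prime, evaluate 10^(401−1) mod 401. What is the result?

10^1 ≡ 10 (mod 401)
10^2 ≡ 10^2 = 100 ≡ 100 (mod 401)
10^4 ≡ 100^2 = 10000 ≡ 376 (mod 401)
10^8 ≡ 376^2 = 141376 ≡ 224 (mod 401)
10^16 ≡ 224^2 = 50176 ≡ 51 (mod 401)
10^32 ≡ 51^2 = 2601 ≡ 195 (mod 401)
10^64 ≡ 195^2 = 38025 ≡ 331 (mod 401)
10^128 ≡ 331^2 = 109561 ≡ 88 (mod 401)
10^256 ≡ 88^2 = 7744 ≡ 125 (mod 401)
400 = 256 + 128 + 16 in binary powers of 2.
So 10^400 ≡ 125 · 88 · 51 ≡ 1 (mod 401).
Since the result is 1, base 10 gives no evidence that 401 is composite.

1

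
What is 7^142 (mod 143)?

7^1 ≡ 7 (mod 143)
7^2 ≡ 7^2 = 49 ≡ 49 (mod 143)
7^4 ≡ 49^2 = 2401 ≡ 113 (mod 143)
7^8 ≡ 113^2 = 12769 ≡ 42 (mod 143)
7^16 ≡ 42^2 = 1764 ≡ 48 (mod 143)
7^32 ≡ 48^2 = 2304 ≡ 16 (mod 143)
7^64 ≡ 16^2 = 256 ≡ 113 (mod 143)
7^128 ≡ 113^2 = 12769 ≡ 42 (mod 143)
142 = 128 + 8 + 4 + 2 in binary powers of 2.
So 7^142 ≡ 42 · 42 · 113 · 49 ≡ 82 (mod 143).
Since 82 ≠ 1, base 7 is a Fermat witness: 143 is composite.

82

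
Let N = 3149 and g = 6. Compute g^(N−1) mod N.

6^1 ≡ 6 (mod 3149)
6^2 ≡ 6^2 = 36 ≡ 36 (mod 3149)
6^4 ≡ 36^2 = 1296 ≡ 1296 (mod 3149)
6^8 ≡ 1296^2 = 1679616 ≡ 1199 (mod 3149)
6^16 ≡ 1199^2 = 1437601 ≡ 1657 (mod 3149)
6^32 ≡ 1657^2 = 2745649 ≡ 2870 (mod 3149)
6^64 ≡ 2870^2 = 8236900 ≡ 2265 (mod 3149)
6^128 ≡ 2265^2 = 5130225 ≡ 504 (mod 3149)
6^256 ≡ 504^2 = 254016 ≡ 2096 (mod 3149)
6^512 ≡ 2096^2 = 4393216 ≡ 361 (mod 3149)
6^1024 ≡ 361^2 = 130321 ≡ 1212 (mod 3149)
6^2048 ≡ 1212^2 = 1468944 ≡ 1510 (mod 3149)
3148 = 2048 + 1024 + 64 + 8 + 4 in binary powers of 2.
So 6^3148 ≡ 1510 · 1212 · 2265 · 1199 · 1296 ≡ 1781 (mod 3149).
Since 1781 ≠ 1, base 6 is a Fermat witness: 3149 is composite.

1781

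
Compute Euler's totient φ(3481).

Factor: 3481 = 59^2.
φ(3481) = 59^1·(59−1) = 3422.

3422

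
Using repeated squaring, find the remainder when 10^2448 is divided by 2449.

10^1 ≡ 10 (mod 2449)
10^2 ≡ 10^2 = 100 ≡ 100 (mod 2449)
10^4 ≡ 100^2 = 10000 ≡ 204 (mod 2449)
10^8 ≡ 204^2 = 41616 ≡ 2432 (mod 2449)
10^16 ≡ 2432^2 = 5914624 ≡ 289 (mod 2449)
10^32 ≡ 289^2 = 83521 ≡ 255 (mod 2449)
10^64 ≡ 255^2 = 65025 ≡ 1351 (mod 2449)
10^128 ≡ 1351^2 = 1825201 ≡ 696 (mod 2449)
10^256 ≡ 696^2 = 484416 ≡ 1963 (mod 2449)
10^512 ≡ 1963^2 = 3853369 ≡ 1092 (mod 2449)
10^1024 ≡ 1092^2 = 1192464 ≡ 2250 (mod 2449)
10^2048 ≡ 2250^2 = 5062500 ≡ 417 (mod 2449)
2448 = 2048 + 256 + 128 + 16 in binary powers of 2.
So 10^2448 ≡ 417 · 1963 · 696 · 289 ≡ 1310 (mod 2449).
Since 1310 ≠ 1, base 10 is a Fermat witness: 2449 is composite.

1310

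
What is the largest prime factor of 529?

529 = 23 · 23
23 = 23 · 1
So 529 = 23^2; the largest prime factor is 23.

23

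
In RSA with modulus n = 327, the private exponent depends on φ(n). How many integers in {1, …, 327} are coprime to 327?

Factor: 327 = 3 · 109.
φ(327) = (3−1) · (109−1) = 2 · 108 = 216.

216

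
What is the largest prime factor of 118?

118 = 2 · 59
59 is prime.
So 118 = 2 · 59; the largest prime factor is 59.

59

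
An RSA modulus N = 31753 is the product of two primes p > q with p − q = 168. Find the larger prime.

281

Since p = q + 168, we have 31753 = q(q + 168), so q² + 168q − 31753 = 0.
Discriminant: 168² + 4·31753 = 28224 + 127012 = 155236; √155236 = 394.
q = (−168 + 394)/2 = 113, and p = q + 168 = 281.
Check: 113 · 281 = 31753.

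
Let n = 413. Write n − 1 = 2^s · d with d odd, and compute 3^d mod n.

413 − 1 = 412 = 2^2 · 103, so d = 103.
3^1 ≡ 3 (mod 413)
3^2 ≡ 3^2 = 9 ≡ 9 (mod 413)
3^4 ≡ 9^2 = 81 ≡ 81 (mod 413)
3^8 ≡ 81^2 = 6561 ≡ 366 (mod 413)
3^16 ≡ 366^2 = 133956 ≡ 144 (mod 413)
3^32 ≡ 144^2 = 20736 ≡ 86 (mod 413)
3^64 ≡ 86^2 = 7396 ≡ 375 (mod 413)
103 = 64 + 32 + 4 + 2 + 1 in binary powers of 2.
So 3^103 ≡ 375 · 86 · 81 · 9 · 3 ≡ 262 (mod 413).
Squaring chain: 262 → 86; never reaches −1, so base 3 is a Miller–Rabin witness that 413 is composite.

262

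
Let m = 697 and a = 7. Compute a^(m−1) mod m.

16

7^1 ≡ 7 (mod 697)
7^2 ≡ 7^2 = 49 ≡ 49 (mod 697)
7^4 ≡ 49^2 = 2401 ≡ 310 (mod 697)
7^8 ≡ 310^2 = 96100 ≡ 611 (mod 697)
7^16 ≡ 611^2 = 373321 ≡ 426 (mod 697)
7^32 ≡ 426^2 = 181476 ≡ 256 (mod 697)
7^64 ≡ 256^2 = 65536 ≡ 18 (mod 697)
7^128 ≡ 18^2 = 324 ≡ 324 (mod 697)
7^256 ≡ 324^2 = 104976 ≡ 426 (mod 697)
7^512 ≡ 426^2 = 181476 ≡ 256 (mod 697)
696 = 512 + 128 + 32 + 16 + 8 in binary powers of 2.
So 7^696 ≡ 256 · 324 · 256 · 426 · 611 ≡ 16 (mod 697).
Since 16 ≠ 1, base 7 is a Fermat witness: 697 is composite.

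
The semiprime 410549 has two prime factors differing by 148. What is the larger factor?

Since p = q + 148, we have 410549 = q(q + 148), so q² + 148q − 410549 = 0.
Discriminant: 148² + 4·410549 = 21904 + 1642196 = 1664100; √1664100 = 1290.
q = (−148 + 1290)/2 = 571, and p = q + 148 = 719.
Check: 571 · 719 = 410549.

719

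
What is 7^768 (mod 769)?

7^1 ≡ 7 (mod 769)
7^2 ≡ 7^2 = 49 ≡ 49 (mod 769)
7^4 ≡ 49^2 = 2401 ≡ 94 (mod 769)
7^8 ≡ 94^2 = 8836 ≡ 377 (mod 769)
7^16 ≡ 377^2 = 142129 ≡ 633 (mod 769)
7^32 ≡ 633^2 = 400689 ≡ 40 (mod 769)
7^64 ≡ 40^2 = 1600 ≡ 62 (mod 769)
7^128 ≡ 62^2 = 3844 ≡ 768 (mod 769)
7^256 ≡ 768^2 = 589824 ≡ 1 (mod 769)
7^512 ≡ 1^2 = 1 ≡ 1 (mod 769)
768 = 512 + 256 in binary powers of 2.
So 7^768 ≡ 1 · 1 ≡ 1 (mod 769).
Since the result is 1, base 7 gives no evidence that 769 is composite.

1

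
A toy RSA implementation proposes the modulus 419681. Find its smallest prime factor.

419681 is odd.
Digit sum 29, not divisible by 3.
Ends in 1: not divisible by 5.
7: 419681 = 7·59954 + 3
11: 419681 = 11·38152 + 9
13: 419681 = 13·32283 + 2
17: 419681 = 17·24687 + 2
19: 419681 = 19·22088 + 9
23: 419681 = 23·18247

23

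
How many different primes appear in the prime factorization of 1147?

2

1147 = 31 · 37
1147 = 31 · 37, which has 2 distinct prime factors.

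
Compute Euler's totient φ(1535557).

Factor: 1535557 = 107 · 113 · 127.
φ(1535557) = (107−1) · (113−1) · (127−1) = 106 · 112 · 126 = 1495872.

1495872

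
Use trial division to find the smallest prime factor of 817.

817 is odd.
Digit sum 16, not divisible by 3.
Ends in 7: not divisible by 5.
7: 817 = 7·116 + 5
11: 817 = 11·74 + 3
13: 817 = 13·62 + 11
17: 817 = 17·48 + 1
19: 817 = 19·43

19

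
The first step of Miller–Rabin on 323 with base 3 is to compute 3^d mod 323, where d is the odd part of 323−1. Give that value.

241

323 − 1 = 322 = 2^1 · 161, so d = 161.
3^1 ≡ 3 (mod 323)
3^2 ≡ 3^2 = 9 ≡ 9 (mod 323)
3^4 ≡ 9^2 = 81 ≡ 81 (mod 323)
3^8 ≡ 81^2 = 6561 ≡ 101 (mod 323)
3^16 ≡ 101^2 = 10201 ≡ 188 (mod 323)
3^32 ≡ 188^2 = 35344 ≡ 137 (mod 323)
3^64 ≡ 137^2 = 18769 ≡ 35 (mod 323)
3^128 ≡ 35^2 = 1225 ≡ 256 (mod 323)
161 = 128 + 32 + 1 in binary powers of 2.
So 3^161 ≡ 256 · 137 · 3 ≡ 241 (mod 323).
Squaring chain: 241; never reaches −1, so base 3 is a Miller–Rabin witness that 323 is composite.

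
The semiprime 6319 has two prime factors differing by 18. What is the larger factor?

89

Since p = q + 18, we have 6319 = q(q + 18), so q² + 18q − 6319 = 0.
Discriminant: 18² + 4·6319 = 324 + 25276 = 25600; √25600 = 160.
q = (−18 + 160)/2 = 71, and p = q + 18 = 89.
Check: 71 · 89 = 6319.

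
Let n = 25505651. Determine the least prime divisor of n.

25505651 is odd.
Digit sum 29, not divisible by 3.
Ends in 1: not divisible by 5.
7: 25505651 = 7·3643664 + 3
11: 25505651 = 11·2318695 + 6
13: 25505651 = 13·1961973 + 2
17: 25505651 = 17·1500332 + 7
19: 25505651 = 19·1342402 + 13
23: 25505651 = 23·1108941 + 8
29: 25505651 = 29·879505 + 6
31: 25505651 = 31·822762 + 29
37: 25505651 = 37·689341 + 34
41: 25505651 = 41·622089 + 2
43: 25505651 = 43·593154 + 29
47: 25505651 = 47·542673 + 20
53: 25505651 = 53·481238 + 37
59: 25505651 = 59·432299 + 10
61: 25505651 = 61·418125 + 26
67: 25505651 = 67·380681 + 24
71: 25505651 = 71·359234 + 37
73: 25505651 = 73·349392 + 35
79: 25505651 = 79·322856 + 27
83: 25505651 = 83·307297

83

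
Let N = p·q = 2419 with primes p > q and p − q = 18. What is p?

Since p = q + 18, we have 2419 = q(q + 18), so q² + 18q − 2419 = 0.
Discriminant: 18² + 4·2419 = 324 + 9676 = 10000; √10000 = 100.
q = (−18 + 100)/2 = 41, and p = q + 18 = 59.
Check: 41 · 59 = 2419.

59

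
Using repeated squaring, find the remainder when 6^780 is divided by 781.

375

6^1 ≡ 6 (mod 781)
6^2 ≡ 6^2 = 36 ≡ 36 (mod 781)
6^4 ≡ 36^2 = 1296 ≡ 515 (mod 781)
6^8 ≡ 515^2 = 265225 ≡ 466 (mod 781)
6^16 ≡ 466^2 = 217156 ≡ 38 (mod 781)
6^32 ≡ 38^2 = 1444 ≡ 663 (mod 781)
6^64 ≡ 663^2 = 439569 ≡ 647 (mod 781)
6^128 ≡ 647^2 = 418609 ≡ 774 (mod 781)
6^256 ≡ 774^2 = 599076 ≡ 49 (mod 781)
6^512 ≡ 49^2 = 2401 ≡ 58 (mod 781)
780 = 512 + 256 + 8 + 4 in binary powers of 2.
So 6^780 ≡ 58 · 49 · 466 · 515 ≡ 375 (mod 781).
Since 375 ≠ 1, base 6 is a Fermat witness: 781 is composite.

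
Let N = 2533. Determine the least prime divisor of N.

17

2533 is odd.
Digit sum 13, not divisible by 3.
Ends in 3: not divisible by 5.
7: 2533 = 7·361 + 6
11: 2533 = 11·230 + 3
13: 2533 = 13·194 + 11
17: 2533 = 17·149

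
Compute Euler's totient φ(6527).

6360

Factor: 6527 = 61 · 107.
φ(6527) = (61−1) · (107−1) = 60 · 106 = 6360.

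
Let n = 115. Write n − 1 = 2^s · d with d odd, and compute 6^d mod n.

36

115 − 1 = 114 = 2^1 · 57, so d = 57.
6^1 ≡ 6 (mod 115)
6^2 ≡ 6^2 = 36 ≡ 36 (mod 115)
6^4 ≡ 36^2 = 1296 ≡ 31 (mod 115)
6^8 ≡ 31^2 = 961 ≡ 41 (mod 115)
6^16 ≡ 41^2 = 1681 ≡ 71 (mod 115)
6^32 ≡ 71^2 = 5041 ≡ 96 (mod 115)
57 = 32 + 16 + 8 + 1 in binary powers of 2.
So 6^57 ≡ 96 · 71 · 41 · 6 ≡ 36 (mod 115).
Squaring chain: 36; never reaches −1, so base 6 is a Miller–Rabin witness that 115 is composite.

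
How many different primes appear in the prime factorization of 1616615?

6

1616615 = 5 · 323323
323323 = 7 · 46189
46189 = 11 · 4199
4199 = 13 · 323
323 = 17 · 19
1616615 = 5 · 7 · 11 · 13 · 17 · 19, which has 6 distinct prime factors.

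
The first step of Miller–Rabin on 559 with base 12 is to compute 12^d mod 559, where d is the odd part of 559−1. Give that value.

194

559 − 1 = 558 = 2^1 · 279, so d = 279.
12^1 ≡ 12 (mod 559)
12^2 ≡ 12^2 = 144 ≡ 144 (mod 559)
12^4 ≡ 144^2 = 20736 ≡ 53 (mod 559)
12^8 ≡ 53^2 = 2809 ≡ 14 (mod 559)
12^16 ≡ 14^2 = 196 ≡ 196 (mod 559)
12^32 ≡ 196^2 = 38416 ≡ 404 (mod 559)
12^64 ≡ 404^2 = 163216 ≡ 547 (mod 559)
12^128 ≡ 547^2 = 299209 ≡ 144 (mod 559)
12^256 ≡ 144^2 = 20736 ≡ 53 (mod 559)
279 = 256 + 16 + 4 + 2 + 1 in binary powers of 2.
So 12^279 ≡ 53 · 196 · 53 · 144 · 12 ≡ 194 (mod 559).
Squaring chain: 194; never reaches −1, so base 12 is a Miller–Rabin witness that 559 is composite.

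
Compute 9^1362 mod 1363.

9^1 ≡ 9 (mod 1363)
9^2 ≡ 9^2 = 81 ≡ 81 (mod 1363)
9^4 ≡ 81^2 = 6561 ≡ 1109 (mod 1363)
9^8 ≡ 1109^2 = 1229881 ≡ 455 (mod 1363)
9^16 ≡ 455^2 = 207025 ≡ 1212 (mod 1363)
9^32 ≡ 1212^2 = 1468944 ≡ 993 (mod 1363)
9^64 ≡ 993^2 = 986049 ≡ 600 (mod 1363)
9^128 ≡ 600^2 = 360000 ≡ 168 (mod 1363)
9^256 ≡ 168^2 = 28224 ≡ 964 (mod 1363)
9^512 ≡ 964^2 = 929296 ≡ 1093 (mod 1363)
9^1024 ≡ 1093^2 = 1194649 ≡ 661 (mod 1363)
1362 = 1024 + 256 + 64 + 16 + 2 in binary powers of 2.
So 9^1362 ≡ 661 · 964 · 600 · 1212 · 81 ≡ 1051 (mod 1363).
Since 1051 ≠ 1, base 9 is a Fermat witness: 1363 is composite.

1051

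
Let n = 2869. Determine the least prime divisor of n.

2869 is odd.
Digit sum 25, not divisible by 3.
Ends in 9: not divisible by 5.
7: 2869 = 7·409 + 6
11: 2869 = 11·260 + 9
13: 2869 = 13·220 + 9
17: 2869 = 17·168 + 13
19: 2869 = 19·151

19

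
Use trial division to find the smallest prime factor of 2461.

23

2461 is odd.
Digit sum 13, not divisible by 3.
Ends in 1: not divisible by 5.
7: 2461 = 7·351 + 4
11: 2461 = 11·223 + 8
13: 2461 = 13·189 + 4
17: 2461 = 17·144 + 13
19: 2461 = 19·129 + 10
23: 2461 = 23·107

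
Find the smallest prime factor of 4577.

4577 is odd.
Digit sum 23, not divisible by 3.
Ends in 7: not divisible by 5.
7: 4577 = 7·653 + 6
11: 4577 = 11·416 + 1
13: 4577 = 13·352 + 1
17: 4577 = 17·269 + 4
19: 4577 = 19·240 + 17
23: 4577 = 23·199

23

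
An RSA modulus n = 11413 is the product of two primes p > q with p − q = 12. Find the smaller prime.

Since p = q + 12, we have 11413 = q(q + 12), so q² + 12q − 11413 = 0.
Discriminant: 12² + 4·11413 = 144 + 45652 = 45796; √45796 = 214.
q = (−12 + 214)/2 = 101, and p = q + 12 = 113.
Check: 101 · 113 = 11413.

101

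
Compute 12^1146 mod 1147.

12^1 ≡ 12 (mod 1147)
12^2 ≡ 12^2 = 144 ≡ 144 (mod 1147)
12^4 ≡ 144^2 = 20736 ≡ 90 (mod 1147)
12^8 ≡ 90^2 = 8100 ≡ 71 (mod 1147)
12^16 ≡ 71^2 = 5041 ≡ 453 (mod 1147)
12^32 ≡ 453^2 = 205209 ≡ 1043 (mod 1147)
12^64 ≡ 1043^2 = 1087849 ≡ 493 (mod 1147)
12^128 ≡ 493^2 = 243049 ≡ 1032 (mod 1147)
12^256 ≡ 1032^2 = 1065024 ≡ 608 (mod 1147)
12^512 ≡ 608^2 = 369664 ≡ 330 (mod 1147)
12^1024 ≡ 330^2 = 108900 ≡ 1082 (mod 1147)
1146 = 1024 + 64 + 32 + 16 + 8 + 2 in binary powers of 2.
So 12^1146 ≡ 1082 · 493 · 1043 · 453 · 71 · 144 ≡ 1025 (mod 1147).
Since 1025 ≠ 1, base 12 is a Fermat witness: 1147 is composite.

1025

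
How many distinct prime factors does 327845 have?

327845 = 5 · 65569
65569 = 7 · 9367
9367 = 17 · 551
551 = 19 · 29
327845 = 5 · 7 · 17 · 19 · 29, which has 5 distinct prime factors.

5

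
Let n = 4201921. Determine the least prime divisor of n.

4201921 is odd.
Digit sum 19, not divisible by 3.
Ends in 1: not divisible by 5.
7: 4201921 = 7·600274 + 3
11: 4201921 = 11·381992 + 9
13: 4201921 = 13·323224 + 9
17: 4201921 = 17·247171 + 14
19: 4201921 = 19·221153 + 14
23: 4201921 = 23·182692 + 5
29: 4201921 = 29·144893 + 24
31: 4201921 = 31·135545 + 26
37: 4201921 = 37·113565 + 16
41: 4201921 = 41·102485 + 36
43: 4201921 = 43·97719 + 4
47: 4201921 = 47·89402 + 27
53: 4201921 = 53·79281 + 28
59: 4201921 = 59·71219

59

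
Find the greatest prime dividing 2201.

2201 = 31 · 71
71 is prime.
So 2201 = 31 · 71; the largest prime factor is 71.

71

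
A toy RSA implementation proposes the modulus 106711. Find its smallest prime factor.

106711 is odd.
Digit sum 16, not divisible by 3.
Ends in 1: not divisible by 5.
7: 106711 = 7·15244 + 3
11: 106711 = 11·9701

11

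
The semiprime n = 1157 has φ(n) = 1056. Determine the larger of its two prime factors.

89

φ(n) = (p−1)(q−1) = n − (p+q) + 1, so p + q = 1157 − 1056 + 1 = 102.
p and q are the roots of t² − 102t + 1157 = 0.
Discriminant: 102² − 4·1157 = 10404 − 4628 = 5776; √5776 = 76.
q = (102 − 76)/2 = 13, p = (102 + 76)/2 = 89.
Check: 13 · 89 = 1157.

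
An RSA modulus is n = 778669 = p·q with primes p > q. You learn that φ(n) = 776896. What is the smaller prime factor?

797

φ(n) = (p−1)(q−1) = n − (p+q) + 1, so p + q = 778669 − 776896 + 1 = 1774.
p and q are the roots of t² − 1774t + 778669 = 0.
Discriminant: 1774² − 4·778669 = 3147076 − 3114676 = 32400; √32400 = 180.
q = (1774 − 180)/2 = 797, p = (1774 + 180)/2 = 977.
Check: 797 · 977 = 778669.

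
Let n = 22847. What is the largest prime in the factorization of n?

22847 = 11 · 2077
2077 = 31 · 67
67 is prime.
So 22847 = 11 · 31 · 67; the largest prime factor is 67.

67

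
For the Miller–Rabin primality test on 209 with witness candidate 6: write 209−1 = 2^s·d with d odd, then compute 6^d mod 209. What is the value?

194

209 − 1 = 208 = 2^4 · 13, so d = 13.
6^1 ≡ 6 (mod 209)
6^2 ≡ 6^2 = 36 ≡ 36 (mod 209)
6^4 ≡ 36^2 = 1296 ≡ 42 (mod 209)
6^8 ≡ 42^2 = 1764 ≡ 92 (mod 209)
13 = 8 + 4 + 1 in binary powers of 2.
So 6^13 ≡ 92 · 42 · 6 ≡ 194 (mod 209).
Squaring chain: 194 → 16 → 47 → 119; never reaches −1, so base 6 is a Miller–Rabin witness that 209 is composite.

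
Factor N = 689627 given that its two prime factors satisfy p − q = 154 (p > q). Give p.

911

Since p = q + 154, we have 689627 = q(q + 154), so q² + 154q − 689627 = 0.
Discriminant: 154² + 4·689627 = 23716 + 2758508 = 2782224; √2782224 = 1668.
q = (−154 + 1668)/2 = 757, and p = q + 154 = 911.
Check: 757 · 911 = 689627.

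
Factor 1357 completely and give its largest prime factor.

59

1357 = 23 · 59
59 is prime.
So 1357 = 23 · 59; the largest prime factor is 59.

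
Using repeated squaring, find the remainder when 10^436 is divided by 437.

101

10^1 ≡ 10 (mod 437)
10^2 ≡ 10^2 = 100 ≡ 100 (mod 437)
10^4 ≡ 100^2 = 10000 ≡ 386 (mod 437)
10^8 ≡ 386^2 = 148996 ≡ 416 (mod 437)
10^16 ≡ 416^2 = 173056 ≡ 4 (mod 437)
10^32 ≡ 4^2 = 16 ≡ 16 (mod 437)
10^64 ≡ 16^2 = 256 ≡ 256 (mod 437)
10^128 ≡ 256^2 = 65536 ≡ 423 (mod 437)
10^256 ≡ 423^2 = 178929 ≡ 196 (mod 437)
436 = 256 + 128 + 32 + 16 + 4 in binary powers of 2.
So 10^436 ≡ 196 · 423 · 16 · 4 · 386 ≡ 101 (mod 437).
Since 101 ≠ 1, base 10 is a Fermat witness: 437 is composite.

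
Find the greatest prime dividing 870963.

870963 = 3 · 290321
290321 = 41 · 7081
7081 = 73 · 97
97 is prime.
So 870963 = 3 · 41 · 73 · 97; the largest prime factor is 97.

97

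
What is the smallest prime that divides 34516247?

89

34516247 is odd.
Digit sum 32, not divisible by 3.
Ends in 7: not divisible by 5.
7: 34516247 = 7·4930892 + 3
11: 34516247 = 11·3137840 + 7
13: 34516247 = 13·2655095 + 12
17: 34516247 = 17·2030367 + 8
19: 34516247 = 19·1816644 + 11
23: 34516247 = 23·1500706 + 9
29: 34516247 = 29·1190215 + 12
31: 34516247 = 31·1113427 + 10
37: 34516247 = 37·932871 + 20
41: 34516247 = 41·841859 + 28
43: 34516247 = 43·802703 + 18
47: 34516247 = 47·734388 + 11
53: 34516247 = 53·651249 + 50
59: 34516247 = 59·585021 + 8
61: 34516247 = 61·565840 + 7
67: 34516247 = 67·515167 + 58
71: 34516247 = 71·486144 + 23
73: 34516247 = 73·472825 + 22
79: 34516247 = 79·436914 + 41
83: 34516247 = 83·415858 + 33
89: 34516247 = 89·387823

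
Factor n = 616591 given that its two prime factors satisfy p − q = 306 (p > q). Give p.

Since p = q + 306, we have 616591 = q(q + 306), so q² + 306q − 616591 = 0.
Discriminant: 306² + 4·616591 = 93636 + 2466364 = 2560000; √2560000 = 1600.
q = (−306 + 1600)/2 = 647, and p = q + 306 = 953.
Check: 647 · 953 = 616591.

953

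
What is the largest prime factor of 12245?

79

12245 = 5 · 2449
2449 = 31 · 79
79 is prime.
So 12245 = 5 · 31 · 79; the largest prime factor is 79.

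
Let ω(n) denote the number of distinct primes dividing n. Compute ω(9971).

2

9971 = 13^2 · 59
9971 = 13^2 · 59, which has 2 distinct prime factors.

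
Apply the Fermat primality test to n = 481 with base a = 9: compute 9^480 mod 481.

248

9^1 ≡ 9 (mod 481)
9^2 ≡ 9^2 = 81 ≡ 81 (mod 481)
9^4 ≡ 81^2 = 6561 ≡ 308 (mod 481)
9^8 ≡ 308^2 = 94864 ≡ 107 (mod 481)
9^16 ≡ 107^2 = 11449 ≡ 386 (mod 481)
9^32 ≡ 386^2 = 148996 ≡ 367 (mod 481)
9^64 ≡ 367^2 = 134689 ≡ 9 (mod 481)
9^128 ≡ 9^2 = 81 ≡ 81 (mod 481)
9^256 ≡ 81^2 = 6561 ≡ 308 (mod 481)
480 = 256 + 128 + 64 + 32 in binary powers of 2.
So 9^480 ≡ 308 · 81 · 9 · 367 ≡ 248 (mod 481).
Since 248 ≠ 1, base 9 is a Fermat witness: 481 is composite.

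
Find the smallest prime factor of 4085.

5

4085 is odd.
Digit sum 17, not divisible by 3.
Ends in 5: divisible by 5.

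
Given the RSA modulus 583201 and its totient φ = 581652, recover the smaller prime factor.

643

φ(n) = (p−1)(q−1) = n − (p+q) + 1, so p + q = 583201 − 581652 + 1 = 1550.
p and q are the roots of t² − 1550t + 583201 = 0.
Discriminant: 1550² − 4·583201 = 2402500 − 2332804 = 69696; √69696 = 264.
q = (1550 − 264)/2 = 643, p = (1550 + 264)/2 = 907.
Check: 643 · 907 = 583201.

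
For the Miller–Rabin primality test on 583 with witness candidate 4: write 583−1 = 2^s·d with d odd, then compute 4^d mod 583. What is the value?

583 − 1 = 582 = 2^1 · 291, so d = 291.
4^1 ≡ 4 (mod 583)
4^2 ≡ 4^2 = 16 ≡ 16 (mod 583)
4^4 ≡ 16^2 = 256 ≡ 256 (mod 583)
4^8 ≡ 256^2 = 65536 ≡ 240 (mod 583)
4^16 ≡ 240^2 = 57600 ≡ 466 (mod 583)
4^32 ≡ 466^2 = 217156 ≡ 280 (mod 583)
4^64 ≡ 280^2 = 78400 ≡ 278 (mod 583)
4^128 ≡ 278^2 = 77284 ≡ 328 (mod 583)
4^256 ≡ 328^2 = 107584 ≡ 312 (mod 583)
291 = 256 + 32 + 2 + 1 in binary powers of 2.
So 4^291 ≡ 312 · 280 · 16 · 4 ≡ 70 (mod 583).
Squaring chain: 70; never reaches −1, so base 4 is a Miller–Rabin witness that 583 is composite.

70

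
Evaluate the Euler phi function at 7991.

Factor: 7991 = 61 · 131.
φ(7991) = (61−1) · (131−1) = 60 · 130 = 7800.

7800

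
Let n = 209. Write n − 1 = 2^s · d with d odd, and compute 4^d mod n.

209 − 1 = 208 = 2^4 · 13, so d = 13.
4^1 ≡ 4 (mod 209)
4^2 ≡ 4^2 = 16 ≡ 16 (mod 209)
4^4 ≡ 16^2 = 256 ≡ 47 (mod 209)
4^8 ≡ 47^2 = 2209 ≡ 119 (mod 209)
13 = 8 + 4 + 1 in binary powers of 2.
So 4^13 ≡ 119 · 47 · 4 ≡ 9 (mod 209).
Squaring chain: 9 → 81 → 82 → 36; never reaches −1, so base 4 is a Miller–Rabin witness that 209 is composite.

9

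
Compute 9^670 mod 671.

1

9^1 ≡ 9 (mod 671)
9^2 ≡ 9^2 = 81 ≡ 81 (mod 671)
9^4 ≡ 81^2 = 6561 ≡ 522 (mod 671)
9^8 ≡ 522^2 = 272484 ≡ 58 (mod 671)
9^16 ≡ 58^2 = 3364 ≡ 9 (mod 671)
9^32 ≡ 9^2 = 81 ≡ 81 (mod 671)
9^64 ≡ 81^2 = 6561 ≡ 522 (mod 671)
9^128 ≡ 522^2 = 272484 ≡ 58 (mod 671)
9^256 ≡ 58^2 = 3364 ≡ 9 (mod 671)
9^512 ≡ 9^2 = 81 ≡ 81 (mod 671)
670 = 512 + 128 + 16 + 8 + 4 + 2 in binary powers of 2.
So 9^670 ≡ 81 · 58 · 9 · 58 · 522 · 81 ≡ 1 (mod 671).
Since the result is 1, base 9 gives no evidence that 671 is composite.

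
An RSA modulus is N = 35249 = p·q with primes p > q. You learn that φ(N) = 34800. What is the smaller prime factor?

101

φ(n) = (p−1)(q−1) = n − (p+q) + 1, so p + q = 35249 − 34800 + 1 = 450.
p and q are the roots of t² − 450t + 35249 = 0.
Discriminant: 450² − 4·35249 = 202500 − 140996 = 61504; √61504 = 248.
q = (450 − 248)/2 = 101, p = (450 + 248)/2 = 349.
Check: 101 · 349 = 35249.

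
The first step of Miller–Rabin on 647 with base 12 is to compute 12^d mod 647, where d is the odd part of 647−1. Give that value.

647 − 1 = 646 = 2^1 · 323, so d = 323.
12^1 ≡ 12 (mod 647)
12^2 ≡ 12^2 = 144 ≡ 144 (mod 647)
12^4 ≡ 144^2 = 20736 ≡ 32 (mod 647)
12^8 ≡ 32^2 = 1024 ≡ 377 (mod 647)
12^16 ≡ 377^2 = 142129 ≡ 436 (mod 647)
12^32 ≡ 436^2 = 190096 ≡ 525 (mod 647)
12^64 ≡ 525^2 = 275625 ≡ 3 (mod 647)
12^128 ≡ 3^2 = 9 ≡ 9 (mod 647)
12^256 ≡ 9^2 = 81 ≡ 81 (mod 647)
323 = 256 + 64 + 2 + 1 in binary powers of 2.
So 12^323 ≡ 81 · 3 · 144 · 12 ≡ 1 (mod 647).
Since 12^d ≡ 1 (mod 647), base 12 does not prove 647 composite.

1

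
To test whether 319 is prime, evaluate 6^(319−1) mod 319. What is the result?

103

6^1 ≡ 6 (mod 319)
6^2 ≡ 6^2 = 36 ≡ 36 (mod 319)
6^4 ≡ 36^2 = 1296 ≡ 20 (mod 319)
6^8 ≡ 20^2 = 400 ≡ 81 (mod 319)
6^16 ≡ 81^2 = 6561 ≡ 181 (mod 319)
6^32 ≡ 181^2 = 32761 ≡ 223 (mod 319)
6^64 ≡ 223^2 = 49729 ≡ 284 (mod 319)
6^128 ≡ 284^2 = 80656 ≡ 268 (mod 319)
6^256 ≡ 268^2 = 71824 ≡ 49 (mod 319)
318 = 256 + 32 + 16 + 8 + 4 + 2 in binary powers of 2.
So 6^318 ≡ 49 · 223 · 181 · 81 · 20 · 36 ≡ 103 (mod 319).
Since 103 ≠ 1, base 6 is a Fermat witness: 319 is composite.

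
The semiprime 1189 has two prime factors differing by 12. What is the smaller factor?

Since p = q + 12, we have 1189 = q(q + 12), so q² + 12q − 1189 = 0.
Discriminant: 12² + 4·1189 = 144 + 4756 = 4900; √4900 = 70.
q = (−12 + 70)/2 = 29, and p = q + 12 = 41.
Check: 29 · 41 = 1189.

29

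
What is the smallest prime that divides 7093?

7093 is odd.
Digit sum 19, not divisible by 3.
Ends in 3: not divisible by 5.
7: 7093 = 7·1013 + 2
11: 7093 = 11·644 + 9
13: 7093 = 13·545 + 8
17: 7093 = 17·417 + 4
19: 7093 = 19·373 + 6
23: 7093 = 23·308 + 9
29: 7093 = 29·244 + 17
31: 7093 = 31·228 + 25
37: 7093 = 37·191 + 26
41: 7093 = 41·173

41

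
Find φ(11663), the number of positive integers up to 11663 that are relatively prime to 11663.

11448

Factor: 11663 = 107 · 109.
φ(11663) = (107−1) · (109−1) = 106 · 108 = 11448.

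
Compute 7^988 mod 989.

767

7^1 ≡ 7 (mod 989)
7^2 ≡ 7^2 = 49 ≡ 49 (mod 989)
7^4 ≡ 49^2 = 2401 ≡ 423 (mod 989)
7^8 ≡ 423^2 = 178929 ≡ 909 (mod 989)
7^16 ≡ 909^2 = 826281 ≡ 466 (mod 989)
7^32 ≡ 466^2 = 217156 ≡ 565 (mod 989)
7^64 ≡ 565^2 = 319225 ≡ 767 (mod 989)
7^128 ≡ 767^2 = 588289 ≡ 823 (mod 989)
7^256 ≡ 823^2 = 677329 ≡ 853 (mod 989)
7^512 ≡ 853^2 = 727609 ≡ 694 (mod 989)
988 = 512 + 256 + 128 + 64 + 16 + 8 + 4 in binary powers of 2.
So 7^988 ≡ 694 · 853 · 823 · 767 · 466 · 909 · 423 ≡ 767 (mod 989).
Since 767 ≠ 1, base 7 is a Fermat witness: 989 is composite.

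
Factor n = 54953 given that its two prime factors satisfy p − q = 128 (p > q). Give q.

Since p = q + 128, we have 54953 = q(q + 128), so q² + 128q − 54953 = 0.
Discriminant: 128² + 4·54953 = 16384 + 219812 = 236196; √236196 = 486.
q = (−128 + 486)/2 = 179, and p = q + 128 = 307.
Check: 179 · 307 = 54953.

179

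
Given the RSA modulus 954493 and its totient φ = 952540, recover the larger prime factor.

983

φ(n) = (p−1)(q−1) = n − (p+q) + 1, so p + q = 954493 − 952540 + 1 = 1954.
p and q are the roots of t² − 1954t + 954493 = 0.
Discriminant: 1954² − 4·954493 = 3818116 − 3817972 = 144; √144 = 12.
q = (1954 − 12)/2 = 971, p = (1954 + 12)/2 = 983.
Check: 971 · 983 = 954493.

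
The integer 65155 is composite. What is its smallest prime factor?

65155 is odd.
Digit sum 22, not divisible by 3.
Ends in 5: divisible by 5.

5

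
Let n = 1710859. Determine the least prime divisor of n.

1710859 is odd.
Digit sum 31, not divisible by 3.
Ends in 9: not divisible by 5.
7: 1710859 = 7·244408 + 3
11: 1710859 = 11·155532 + 7
13: 1710859 = 13·131604 + 7
17: 1710859 = 17·100638 + 13
19: 1710859 = 19·90045 + 4
23: 1710859 = 23·74385 + 4
29: 1710859 = 29·58995 + 4
31: 1710859 = 31·55189

31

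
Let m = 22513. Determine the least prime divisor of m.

22513 is odd.
Digit sum 13, not divisible by 3.
Ends in 3: not divisible by 5.
7: 22513 = 7·3216 + 1
11: 22513 = 11·2046 + 7
13: 22513 = 13·1731 + 10
17: 22513 = 17·1324 + 5
19: 22513 = 19·1184 + 17
23: 22513 = 23·978 + 19
29: 22513 = 29·776 + 9
31: 22513 = 31·726 + 7
37: 22513 = 37·608 + 17
41: 22513 = 41·549 + 4
43: 22513 = 43·523 + 24
47: 22513 = 47·479

47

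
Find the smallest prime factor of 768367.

43

768367 is odd.
Digit sum 37, not divisible by 3.
Ends in 7: not divisible by 5.
7: 768367 = 7·109766 + 5
11: 768367 = 11·69851 + 6
13: 768367 = 13·59105 + 2
17: 768367 = 17·45198 + 1
19: 768367 = 19·40440 + 7
23: 768367 = 23·33407 + 6
29: 768367 = 29·26495 + 12
31: 768367 = 31·24786 + 1
37: 768367 = 37·20766 + 25
41: 768367 = 41·18740 + 27
43: 768367 = 43·17869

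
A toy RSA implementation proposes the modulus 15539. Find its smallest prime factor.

15539 is odd.
Digit sum 23, not divisible by 3.
Ends in 9: not divisible by 5.
7: 15539 = 7·2219 + 6
11: 15539 = 11·1412 + 7
13: 15539 = 13·1195 + 4
17: 15539 = 17·914 + 1
19: 15539 = 19·817 + 16
23: 15539 = 23·675 + 14
29: 15539 = 29·535 + 24
31: 15539 = 31·501 + 8
37: 15539 = 37·419 + 36
41: 15539 = 41·379

41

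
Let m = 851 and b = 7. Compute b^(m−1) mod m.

7^1 ≡ 7 (mod 851)
7^2 ≡ 7^2 = 49 ≡ 49 (mod 851)
7^4 ≡ 49^2 = 2401 ≡ 699 (mod 851)
7^8 ≡ 699^2 = 488601 ≡ 127 (mod 851)
7^16 ≡ 127^2 = 16129 ≡ 811 (mod 851)
7^32 ≡ 811^2 = 657721 ≡ 749 (mod 851)
7^64 ≡ 749^2 = 561001 ≡ 192 (mod 851)
7^128 ≡ 192^2 = 36864 ≡ 271 (mod 851)
7^256 ≡ 271^2 = 73441 ≡ 255 (mod 851)
7^512 ≡ 255^2 = 65025 ≡ 349 (mod 851)
850 = 512 + 256 + 64 + 16 + 2 in binary powers of 2.
So 7^850 ≡ 349 · 255 · 192 · 811 · 49 ≡ 255 (mod 851).
Since 255 ≠ 1, base 7 is a Fermat witness: 851 is composite.

255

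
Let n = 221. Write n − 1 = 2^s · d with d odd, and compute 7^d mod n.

221 − 1 = 220 = 2^2 · 55, so d = 55.
7^1 ≡ 7 (mod 221)
7^2 ≡ 7^2 = 49 ≡ 49 (mod 221)
7^4 ≡ 49^2 = 2401 ≡ 191 (mod 221)
7^8 ≡ 191^2 = 36481 ≡ 16 (mod 221)
7^16 ≡ 16^2 = 256 ≡ 35 (mod 221)
7^32 ≡ 35^2 = 1225 ≡ 120 (mod 221)
55 = 32 + 16 + 4 + 2 + 1 in binary powers of 2.
So 7^55 ≡ 120 · 35 · 191 · 49 · 7 ≡ 97 (mod 221).
Squaring chain: 97 → 127; never reaches −1, so base 7 is a Miller–Rabin witness that 221 is composite.

97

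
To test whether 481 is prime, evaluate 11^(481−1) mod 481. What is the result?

11^1 ≡ 11 (mod 481)
11^2 ≡ 11^2 = 121 ≡ 121 (mod 481)
11^4 ≡ 121^2 = 14641 ≡ 211 (mod 481)
11^8 ≡ 211^2 = 44521 ≡ 269 (mod 481)
11^16 ≡ 269^2 = 72361 ≡ 211 (mod 481)
11^32 ≡ 211^2 = 44521 ≡ 269 (mod 481)
11^64 ≡ 269^2 = 72361 ≡ 211 (mod 481)
11^128 ≡ 211^2 = 44521 ≡ 269 (mod 481)
11^256 ≡ 269^2 = 72361 ≡ 211 (mod 481)
480 = 256 + 128 + 64 + 32 in binary powers of 2.
So 11^480 ≡ 211 · 269 · 211 · 269 ≡ 1 (mod 481).
Since the result is 1, base 11 gives no evidence that 481 is composite.

1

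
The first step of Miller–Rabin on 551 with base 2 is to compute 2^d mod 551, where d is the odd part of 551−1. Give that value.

184

551 − 1 = 550 = 2^1 · 275, so d = 275.
2^1 ≡ 2 (mod 551)
2^2 ≡ 2^2 = 4 ≡ 4 (mod 551)
2^4 ≡ 4^2 = 16 ≡ 16 (mod 551)
2^8 ≡ 16^2 = 256 ≡ 256 (mod 551)
2^16 ≡ 256^2 = 65536 ≡ 518 (mod 551)
2^32 ≡ 518^2 = 268324 ≡ 538 (mod 551)
2^64 ≡ 538^2 = 289444 ≡ 169 (mod 551)
2^128 ≡ 169^2 = 28561 ≡ 460 (mod 551)
2^256 ≡ 460^2 = 211600 ≡ 16 (mod 551)
275 = 256 + 16 + 2 + 1 in binary powers of 2.
So 2^275 ≡ 16 · 518 · 4 · 2 ≡ 184 (mod 551).
Squaring chain: 184; never reaches −1, so base 2 is a Miller–Rabin witness that 551 is composite.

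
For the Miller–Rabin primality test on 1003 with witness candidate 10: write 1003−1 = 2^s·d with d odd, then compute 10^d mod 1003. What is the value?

516

1003 − 1 = 1002 = 2^1 · 501, so d = 501.
10^1 ≡ 10 (mod 1003)
10^2 ≡ 10^2 = 100 ≡ 100 (mod 1003)
10^4 ≡ 100^2 = 10000 ≡ 973 (mod 1003)
10^8 ≡ 973^2 = 946729 ≡ 900 (mod 1003)
10^16 ≡ 900^2 = 810000 ≡ 579 (mod 1003)
10^32 ≡ 579^2 = 335241 ≡ 239 (mod 1003)
10^64 ≡ 239^2 = 57121 ≡ 953 (mod 1003)
10^128 ≡ 953^2 = 908209 ≡ 494 (mod 1003)
10^256 ≡ 494^2 = 244036 ≡ 307 (mod 1003)
501 = 256 + 128 + 64 + 32 + 16 + 4 + 1 in binary powers of 2.
So 10^501 ≡ 307 · 494 · 953 · 239 · 579 · 973 · 10 ≡ 516 (mod 1003).
Squaring chain: 516; never reaches −1, so base 10 is a Miller–Rabin witness that 1003 is composite.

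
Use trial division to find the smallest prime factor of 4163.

23

4163 is odd.
Digit sum 14, not divisible by 3.
Ends in 3: not divisible by 5.
7: 4163 = 7·594 + 5
11: 4163 = 11·378 + 5
13: 4163 = 13·320 + 3
17: 4163 = 17·244 + 15
19: 4163 = 19·219 + 2
23: 4163 = 23·181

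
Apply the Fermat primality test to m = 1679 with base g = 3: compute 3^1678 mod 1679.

430

3^1 ≡ 3 (mod 1679)
3^2 ≡ 3^2 = 9 ≡ 9 (mod 1679)
3^4 ≡ 9^2 = 81 ≡ 81 (mod 1679)
3^8 ≡ 81^2 = 6561 ≡ 1524 (mod 1679)
3^16 ≡ 1524^2 = 2322576 ≡ 519 (mod 1679)
3^32 ≡ 519^2 = 269361 ≡ 721 (mod 1679)
3^64 ≡ 721^2 = 519841 ≡ 1030 (mod 1679)
3^128 ≡ 1030^2 = 1060900 ≡ 1451 (mod 1679)
3^256 ≡ 1451^2 = 2105401 ≡ 1614 (mod 1679)
3^512 ≡ 1614^2 = 2604996 ≡ 867 (mod 1679)
3^1024 ≡ 867^2 = 751689 ≡ 1176 (mod 1679)
1678 = 1024 + 512 + 128 + 8 + 4 + 2 in binary powers of 2.
So 3^1678 ≡ 1176 · 867 · 1451 · 1524 · 81 · 9 ≡ 430 (mod 1679).
Since 430 ≠ 1, base 3 is a Fermat witness: 1679 is composite.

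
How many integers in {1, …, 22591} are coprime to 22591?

Factor: 22591 = 19 · 29 · 41.
φ(22591) = (19−1) · (29−1) · (41−1) = 18 · 28 · 40 = 20160.

20160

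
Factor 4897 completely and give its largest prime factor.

83

4897 = 59 · 83
83 is prime.
So 4897 = 59 · 83; the largest prime factor is 83.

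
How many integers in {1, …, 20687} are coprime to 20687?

20400

Factor: 20687 = 137 · 151.
φ(20687) = (137−1) · (151−1) = 136 · 150 = 20400.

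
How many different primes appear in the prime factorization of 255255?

255255 = 3 · 85085
85085 = 5 · 17017
17017 = 7 · 2431
2431 = 11 · 221
221 = 13 · 17
255255 = 3 · 5 · 7 · 11 · 13 · 17, which has 6 distinct prime factors.

6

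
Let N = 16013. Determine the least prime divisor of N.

67

16013 is odd.
Digit sum 11, not divisible by 3.
Ends in 3: not divisible by 5.
7: 16013 = 7·2287 + 4
11: 16013 = 11·1455 + 8
13: 16013 = 13·1231 + 10
17: 16013 = 17·941 + 16
19: 16013 = 19·842 + 15
23: 16013 = 23·696 + 5
29: 16013 = 29·552 + 5
31: 16013 = 31·516 + 17
37: 16013 = 37·432 + 29
41: 16013 = 41·390 + 23
43: 16013 = 43·372 + 17
47: 16013 = 47·340 + 33
53: 16013 = 53·302 + 7
59: 16013 = 59·271 + 24
61: 16013 = 61·262 + 31
67: 16013 = 67·239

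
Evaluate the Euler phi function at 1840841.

Factor: 1840841 = 73 · 151 · 167.
φ(1840841) = (73−1) · (151−1) · (167−1) = 72 · 150 · 166 = 1792800.

1792800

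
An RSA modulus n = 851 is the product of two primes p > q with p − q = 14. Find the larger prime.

37

Since p = q + 14, we have 851 = q(q + 14), so q² + 14q − 851 = 0.
Discriminant: 14² + 4·851 = 196 + 3404 = 3600; √3600 = 60.
q = (−14 + 60)/2 = 23, and p = q + 14 = 37.
Check: 23 · 37 = 851.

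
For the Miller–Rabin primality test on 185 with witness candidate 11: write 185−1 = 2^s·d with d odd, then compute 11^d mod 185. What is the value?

185 − 1 = 184 = 2^3 · 23, so d = 23.
11^1 ≡ 11 (mod 185)
11^2 ≡ 11^2 = 121 ≡ 121 (mod 185)
11^4 ≡ 121^2 = 14641 ≡ 26 (mod 185)
11^8 ≡ 26^2 = 676 ≡ 121 (mod 185)
11^16 ≡ 121^2 = 14641 ≡ 26 (mod 185)
23 = 16 + 4 + 2 + 1 in binary powers of 2.
So 11^23 ≡ 26 · 26 · 121 · 11 ≡ 101 (mod 185).
Squaring chain: 101 → 26 → 121; never reaches −1, so base 11 is a Miller–Rabin witness that 185 is composite.

101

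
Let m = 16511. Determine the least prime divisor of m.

16511 is odd.
Digit sum 14, not divisible by 3.
Ends in 1: not divisible by 5.
7: 16511 = 7·2358 + 5
11: 16511 = 11·1501

11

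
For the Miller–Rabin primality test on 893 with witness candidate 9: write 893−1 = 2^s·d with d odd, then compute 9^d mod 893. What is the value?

893 − 1 = 892 = 2^2 · 223, so d = 223.
9^1 ≡ 9 (mod 893)
9^2 ≡ 9^2 = 81 ≡ 81 (mod 893)
9^4 ≡ 81^2 = 6561 ≡ 310 (mod 893)
9^8 ≡ 310^2 = 96100 ≡ 549 (mod 893)
9^16 ≡ 549^2 = 301401 ≡ 460 (mod 893)
9^32 ≡ 460^2 = 211600 ≡ 852 (mod 893)
9^64 ≡ 852^2 = 725904 ≡ 788 (mod 893)
9^128 ≡ 788^2 = 620944 ≡ 309 (mod 893)
223 = 128 + 64 + 16 + 8 + 4 + 2 + 1 in binary powers of 2.
So 9^223 ≡ 309 · 788 · 460 · 549 · 310 · 81 · 9 ≡ 460 (mod 893).
Squaring chain: 460 → 852; never reaches −1, so base 9 is a Miller–Rabin witness that 893 is composite.

460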